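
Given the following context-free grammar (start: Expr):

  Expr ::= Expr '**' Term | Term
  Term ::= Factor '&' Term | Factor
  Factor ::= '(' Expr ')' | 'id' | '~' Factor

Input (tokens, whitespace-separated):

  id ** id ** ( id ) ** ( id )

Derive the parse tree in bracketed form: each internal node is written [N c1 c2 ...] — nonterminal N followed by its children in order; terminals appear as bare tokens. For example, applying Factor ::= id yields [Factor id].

[Expr [Expr [Expr [Expr [Term [Factor id]]] ** [Term [Factor id]]] ** [Term [Factor ( [Expr [Term [Factor id]]] )]]] ** [Term [Factor ( [Expr [Term [Factor id]]] )]]]

Expr
Expr ** Term
Expr ** Term ** Term
Expr ** Term ** Term ** Term
Term ** Term ** Term ** Term
Factor ** Term ** Term ** Term
id ** Term ** Term ** Term
id ** Factor ** Term ** Term
id ** id ** Term ** Term
id ** id ** Factor ** Term
id ** id ** ( Expr ) ** Term
id ** id ** ( Term ) ** Term
id ** id ** ( Factor ) ** Term
id ** id ** ( id ) ** Term
id ** id ** ( id ) ** Factor
id ** id ** ( id ) ** ( Expr )
id ** id ** ( id ) ** ( Term )
id ** id ** ( id ) ** ( Factor )
id ** id ** ( id ) ** ( id )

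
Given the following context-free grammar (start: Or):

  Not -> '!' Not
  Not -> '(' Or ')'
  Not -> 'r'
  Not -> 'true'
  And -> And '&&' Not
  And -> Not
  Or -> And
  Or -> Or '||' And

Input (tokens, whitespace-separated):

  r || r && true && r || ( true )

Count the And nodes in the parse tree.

[Or [Or [Or [And [Not r]]] || [And [And [And [Not r]] && [Not true]] && [Not r]]] || [And [Not ( [Or [And [Not true]]] )]]]

6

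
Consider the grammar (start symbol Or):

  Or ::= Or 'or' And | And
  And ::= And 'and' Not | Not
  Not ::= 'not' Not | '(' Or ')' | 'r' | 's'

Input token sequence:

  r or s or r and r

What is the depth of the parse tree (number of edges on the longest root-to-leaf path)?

[Or [Or [Or [And [Not r]]] or [And [Not s]]] or [And [And [Not r]] and [Not r]]]

5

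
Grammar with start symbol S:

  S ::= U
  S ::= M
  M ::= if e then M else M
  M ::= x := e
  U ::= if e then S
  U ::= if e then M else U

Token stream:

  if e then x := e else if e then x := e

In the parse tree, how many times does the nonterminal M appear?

2

[S [U if e then [M x := e] else [U if e then [S [M x := e]]]]]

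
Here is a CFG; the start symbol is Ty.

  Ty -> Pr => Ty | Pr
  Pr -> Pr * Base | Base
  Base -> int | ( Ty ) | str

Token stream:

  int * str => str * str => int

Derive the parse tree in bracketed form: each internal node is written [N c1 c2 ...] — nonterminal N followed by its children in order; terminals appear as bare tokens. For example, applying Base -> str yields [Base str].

Ty
Pr => Ty
Pr * Base => Ty
Base * Base => Ty
int * Base => Ty
int * str => Ty
int * str => Pr => Ty
int * str => Pr * Base => Ty
int * str => Base * Base => Ty
int * str => str * Base => Ty
int * str => str * str => Ty
int * str => str * str => Pr
int * str => str * str => Base
int * str => str * str => int

[Ty [Pr [Pr [Base int]] * [Base str]] => [Ty [Pr [Pr [Base str]] * [Base str]] => [Ty [Pr [Base int]]]]]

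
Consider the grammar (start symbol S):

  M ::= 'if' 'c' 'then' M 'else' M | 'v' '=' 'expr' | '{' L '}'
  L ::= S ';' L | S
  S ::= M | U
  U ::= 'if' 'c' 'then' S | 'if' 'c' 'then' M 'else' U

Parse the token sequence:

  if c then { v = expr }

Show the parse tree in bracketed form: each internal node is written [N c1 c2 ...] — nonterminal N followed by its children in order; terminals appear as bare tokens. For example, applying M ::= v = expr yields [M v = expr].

S
U
if c then S
if c then M
if c then { L }
if c then { S }
if c then { M }
if c then { v = expr }

[S [U if c then [S [M { [L [S [M v = expr]]] }]]]]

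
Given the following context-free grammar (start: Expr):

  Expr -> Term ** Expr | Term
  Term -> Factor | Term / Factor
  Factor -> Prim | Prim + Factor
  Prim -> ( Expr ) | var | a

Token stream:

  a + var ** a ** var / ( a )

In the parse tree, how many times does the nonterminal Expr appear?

4

[Expr [Term [Factor [Prim a] + [Factor [Prim var]]]] ** [Expr [Term [Factor [Prim a]]] ** [Expr [Term [Term [Factor [Prim var]]] / [Factor [Prim ( [Expr [Term [Factor [Prim a]]]] )]]]]]]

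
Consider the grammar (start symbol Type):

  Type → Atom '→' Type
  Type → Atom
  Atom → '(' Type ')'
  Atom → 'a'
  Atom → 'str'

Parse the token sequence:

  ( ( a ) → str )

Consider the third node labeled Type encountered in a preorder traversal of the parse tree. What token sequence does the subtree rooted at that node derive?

[Type [Atom ( [Type [Atom ( [Type [Atom a]] )] → [Type [Atom str]]] )]]

a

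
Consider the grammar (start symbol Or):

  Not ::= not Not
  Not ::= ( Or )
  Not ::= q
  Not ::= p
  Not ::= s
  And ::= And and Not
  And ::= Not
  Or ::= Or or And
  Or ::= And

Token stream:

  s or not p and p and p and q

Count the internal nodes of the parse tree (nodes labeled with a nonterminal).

13

[Or [Or [And [Not s]]] or [And [And [And [And [Not not [Not p]]] and [Not p]] and [Not p]] and [Not q]]]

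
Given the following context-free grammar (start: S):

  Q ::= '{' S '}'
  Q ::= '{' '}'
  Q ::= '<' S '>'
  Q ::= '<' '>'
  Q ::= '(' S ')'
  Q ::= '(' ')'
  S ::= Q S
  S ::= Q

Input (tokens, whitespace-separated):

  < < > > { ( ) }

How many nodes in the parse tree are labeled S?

4

[S [Q < [S [Q < >]] >] [S [Q { [S [Q ( )]] }]]]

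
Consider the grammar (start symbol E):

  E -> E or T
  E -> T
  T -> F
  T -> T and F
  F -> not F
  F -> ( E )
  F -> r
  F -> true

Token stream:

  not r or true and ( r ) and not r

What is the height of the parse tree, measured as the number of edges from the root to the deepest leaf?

7

[E [E [T [F not [F r]]]] or [T [T [T [F true]] and [F ( [E [T [F r]]] )]] and [F not [F r]]]]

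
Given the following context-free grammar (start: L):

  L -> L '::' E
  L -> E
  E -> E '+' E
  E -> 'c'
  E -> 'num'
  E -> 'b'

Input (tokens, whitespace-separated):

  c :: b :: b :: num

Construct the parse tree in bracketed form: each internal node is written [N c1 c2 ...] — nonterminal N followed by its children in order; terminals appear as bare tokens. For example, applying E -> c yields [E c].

L
L :: E
L :: E :: E
L :: E :: E :: E
E :: E :: E :: E
c :: E :: E :: E
c :: b :: E :: E
c :: b :: b :: E
c :: b :: b :: num

[L [L [L [L [E c]] :: [E b]] :: [E b]] :: [E num]]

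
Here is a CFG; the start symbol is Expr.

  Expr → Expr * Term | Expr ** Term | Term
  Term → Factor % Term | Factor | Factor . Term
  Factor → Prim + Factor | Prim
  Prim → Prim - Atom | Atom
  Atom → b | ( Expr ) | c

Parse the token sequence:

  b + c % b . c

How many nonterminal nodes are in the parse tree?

[Expr [Term [Factor [Prim [Atom b]] + [Factor [Prim [Atom c]]]] % [Term [Factor [Prim [Atom b]]] . [Term [Factor [Prim [Atom c]]]]]]]

16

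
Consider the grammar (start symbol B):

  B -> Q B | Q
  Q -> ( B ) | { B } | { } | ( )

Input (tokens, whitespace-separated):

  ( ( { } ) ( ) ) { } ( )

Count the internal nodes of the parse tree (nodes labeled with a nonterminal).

[B [Q ( [B [Q ( [B [Q { }]] )] [B [Q ( )]]] )] [B [Q { }] [B [Q ( )]]]]

12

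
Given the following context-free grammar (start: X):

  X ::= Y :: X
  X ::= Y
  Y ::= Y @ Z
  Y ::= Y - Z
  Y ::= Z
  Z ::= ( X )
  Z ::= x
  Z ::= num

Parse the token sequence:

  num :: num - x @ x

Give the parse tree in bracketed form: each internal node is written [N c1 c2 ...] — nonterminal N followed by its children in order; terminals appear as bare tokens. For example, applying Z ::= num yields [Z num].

X
Y :: X
Z :: X
num :: X
num :: Y
num :: Y @ Z
num :: Y - Z @ Z
num :: Z - Z @ Z
num :: num - Z @ Z
num :: num - x @ Z
num :: num - x @ x

[X [Y [Z num]] :: [X [Y [Y [Y [Z num]] - [Z x]] @ [Z x]]]]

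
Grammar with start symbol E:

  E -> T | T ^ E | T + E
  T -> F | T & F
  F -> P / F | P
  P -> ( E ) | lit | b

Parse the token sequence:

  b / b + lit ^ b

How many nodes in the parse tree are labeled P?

[E [T [F [P b] / [F [P b]]]] + [E [T [F [P lit]]] ^ [E [T [F [P b]]]]]]

4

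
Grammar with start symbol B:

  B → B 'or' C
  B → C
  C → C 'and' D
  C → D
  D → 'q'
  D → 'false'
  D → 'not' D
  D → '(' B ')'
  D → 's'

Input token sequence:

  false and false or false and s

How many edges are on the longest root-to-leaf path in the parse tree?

5

[B [B [C [C [D false]] and [D false]]] or [C [C [D false]] and [D s]]]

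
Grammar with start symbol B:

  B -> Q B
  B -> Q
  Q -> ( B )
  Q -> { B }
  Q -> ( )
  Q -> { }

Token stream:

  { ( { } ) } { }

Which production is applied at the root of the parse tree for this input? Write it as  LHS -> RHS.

B -> Q B

[B [Q { [B [Q ( [B [Q { }]] )]] }] [B [Q { }]]]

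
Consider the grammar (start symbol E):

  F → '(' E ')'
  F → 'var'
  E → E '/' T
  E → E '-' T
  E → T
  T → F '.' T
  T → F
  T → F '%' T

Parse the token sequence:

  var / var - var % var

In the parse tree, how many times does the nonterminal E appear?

[E [E [E [T [F var]]] / [T [F var]]] - [T [F var] % [T [F var]]]]

3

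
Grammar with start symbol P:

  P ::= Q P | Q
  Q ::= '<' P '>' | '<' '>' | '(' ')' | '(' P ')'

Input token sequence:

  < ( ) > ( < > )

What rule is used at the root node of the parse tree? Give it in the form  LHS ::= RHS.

[P [Q < [P [Q ( )]] >] [P [Q ( [P [Q < >]] )]]]

P ::= Q P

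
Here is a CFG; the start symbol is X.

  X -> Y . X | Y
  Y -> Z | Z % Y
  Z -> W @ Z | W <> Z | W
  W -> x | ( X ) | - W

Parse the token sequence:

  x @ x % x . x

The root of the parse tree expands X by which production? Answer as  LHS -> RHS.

[X [Y [Z [W x] @ [Z [W x]]] % [Y [Z [W x]]]] . [X [Y [Z [W x]]]]]

X -> Y . X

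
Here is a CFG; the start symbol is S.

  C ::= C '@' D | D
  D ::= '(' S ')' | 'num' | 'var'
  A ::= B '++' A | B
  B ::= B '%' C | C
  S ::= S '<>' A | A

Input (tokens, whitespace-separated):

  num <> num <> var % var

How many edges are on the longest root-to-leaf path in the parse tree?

[S [S [S [A [B [C [D num]]]]] <> [A [B [C [D num]]]]] <> [A [B [B [C [D var]]] % [C [D var]]]]]

7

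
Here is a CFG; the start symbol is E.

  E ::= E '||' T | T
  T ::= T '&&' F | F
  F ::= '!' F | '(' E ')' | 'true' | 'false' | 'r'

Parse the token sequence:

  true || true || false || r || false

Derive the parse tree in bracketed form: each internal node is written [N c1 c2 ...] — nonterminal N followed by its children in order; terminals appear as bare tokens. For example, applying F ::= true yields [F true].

E
E || T
E || T || T
E || T || T || T
E || T || T || T || T
T || T || T || T || T
F || T || T || T || T
true || T || T || T || T
true || F || T || T || T
true || true || T || T || T
true || true || F || T || T
true || true || false || T || T
true || true || false || F || T
true || true || false || r || T
true || true || false || r || F
true || true || false || r || false

[E [E [E [E [E [T [F true]]] || [T [F true]]] || [T [F false]]] || [T [F r]]] || [T [F false]]]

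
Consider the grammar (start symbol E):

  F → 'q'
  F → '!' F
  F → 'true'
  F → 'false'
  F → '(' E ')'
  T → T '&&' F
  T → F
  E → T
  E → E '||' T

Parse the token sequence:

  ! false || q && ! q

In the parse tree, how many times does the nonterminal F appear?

5

[E [E [T [F ! [F false]]]] || [T [T [F q]] && [F ! [F q]]]]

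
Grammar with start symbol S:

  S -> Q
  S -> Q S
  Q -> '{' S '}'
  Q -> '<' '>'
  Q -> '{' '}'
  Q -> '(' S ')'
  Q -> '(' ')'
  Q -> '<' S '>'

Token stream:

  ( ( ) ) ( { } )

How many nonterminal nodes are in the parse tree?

8

[S [Q ( [S [Q ( )]] )] [S [Q ( [S [Q { }]] )]]]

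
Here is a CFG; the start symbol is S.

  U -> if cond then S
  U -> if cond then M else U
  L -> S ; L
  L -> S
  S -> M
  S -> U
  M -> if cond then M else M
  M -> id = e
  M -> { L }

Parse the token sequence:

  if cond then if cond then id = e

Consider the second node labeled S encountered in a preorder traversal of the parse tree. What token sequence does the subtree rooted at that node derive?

if cond then id = e

[S [U if cond then [S [U if cond then [S [M id = e]]]]]]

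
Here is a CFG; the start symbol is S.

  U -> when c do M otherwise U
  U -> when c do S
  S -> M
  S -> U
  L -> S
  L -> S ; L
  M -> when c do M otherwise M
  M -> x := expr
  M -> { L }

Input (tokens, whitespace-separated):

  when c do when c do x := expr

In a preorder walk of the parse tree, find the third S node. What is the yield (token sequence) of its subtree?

x := expr

[S [U when c do [S [U when c do [S [M x := expr]]]]]]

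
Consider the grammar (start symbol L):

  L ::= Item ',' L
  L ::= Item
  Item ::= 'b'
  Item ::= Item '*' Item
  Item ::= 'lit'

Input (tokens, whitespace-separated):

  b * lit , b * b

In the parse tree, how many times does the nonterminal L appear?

[L [Item [Item b] * [Item lit]] , [L [Item [Item b] * [Item b]]]]

2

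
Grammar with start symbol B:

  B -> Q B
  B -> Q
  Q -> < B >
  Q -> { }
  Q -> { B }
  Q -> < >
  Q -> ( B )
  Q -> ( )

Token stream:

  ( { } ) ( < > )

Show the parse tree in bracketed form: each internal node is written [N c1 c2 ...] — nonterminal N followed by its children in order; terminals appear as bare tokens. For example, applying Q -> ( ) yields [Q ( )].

[B [Q ( [B [Q { }]] )] [B [Q ( [B [Q < >]] )]]]

B
Q B
( B ) B
( Q ) B
( { } ) B
( { } ) Q
( { } ) ( B )
( { } ) ( Q )
( { } ) ( < > )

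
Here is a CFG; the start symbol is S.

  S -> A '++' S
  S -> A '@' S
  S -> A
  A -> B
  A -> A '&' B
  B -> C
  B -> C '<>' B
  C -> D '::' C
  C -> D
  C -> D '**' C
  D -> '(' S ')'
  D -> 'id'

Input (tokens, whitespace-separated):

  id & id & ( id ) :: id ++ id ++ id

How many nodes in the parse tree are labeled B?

[S [A [A [A [B [C [D id]]]] & [B [C [D id]]]] & [B [C [D ( [S [A [B [C [D id]]]]] )] :: [C [D id]]]]] ++ [S [A [B [C [D id]]]] ++ [S [A [B [C [D id]]]]]]]

6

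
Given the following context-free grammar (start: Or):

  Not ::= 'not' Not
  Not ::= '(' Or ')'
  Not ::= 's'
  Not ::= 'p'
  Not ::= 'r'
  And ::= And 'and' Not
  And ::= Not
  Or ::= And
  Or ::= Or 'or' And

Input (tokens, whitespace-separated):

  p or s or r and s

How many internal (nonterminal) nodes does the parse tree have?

11

[Or [Or [Or [And [Not p]]] or [And [Not s]]] or [And [And [Not r]] and [Not s]]]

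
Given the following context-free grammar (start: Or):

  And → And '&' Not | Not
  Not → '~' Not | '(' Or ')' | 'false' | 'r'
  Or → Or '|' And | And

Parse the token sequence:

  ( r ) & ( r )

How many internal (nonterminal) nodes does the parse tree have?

11

[Or [And [And [Not ( [Or [And [Not r]]] )]] & [Not ( [Or [And [Not r]]] )]]]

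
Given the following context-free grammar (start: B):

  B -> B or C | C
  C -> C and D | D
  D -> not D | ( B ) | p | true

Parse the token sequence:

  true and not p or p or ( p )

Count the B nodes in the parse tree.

4

[B [B [B [C [C [D true]] and [D not [D p]]]] or [C [D p]]] or [C [D ( [B [C [D p]]] )]]]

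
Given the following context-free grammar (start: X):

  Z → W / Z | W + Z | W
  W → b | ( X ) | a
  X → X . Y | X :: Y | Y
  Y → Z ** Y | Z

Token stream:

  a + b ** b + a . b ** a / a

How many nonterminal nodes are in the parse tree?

20

[X [X [Y [Z [W a] + [Z [W b]]] ** [Y [Z [W b] + [Z [W a]]]]]] . [Y [Z [W b]] ** [Y [Z [W a] / [Z [W a]]]]]]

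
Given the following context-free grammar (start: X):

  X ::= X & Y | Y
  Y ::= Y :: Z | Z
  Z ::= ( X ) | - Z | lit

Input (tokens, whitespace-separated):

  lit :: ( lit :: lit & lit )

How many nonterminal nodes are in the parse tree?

13

[X [Y [Y [Z lit]] :: [Z ( [X [X [Y [Y [Z lit]] :: [Z lit]]] & [Y [Z lit]]] )]]]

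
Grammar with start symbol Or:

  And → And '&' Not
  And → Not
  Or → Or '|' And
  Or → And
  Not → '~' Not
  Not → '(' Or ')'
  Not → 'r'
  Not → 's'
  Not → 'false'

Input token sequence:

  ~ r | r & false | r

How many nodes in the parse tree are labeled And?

4

[Or [Or [Or [And [Not ~ [Not r]]]] | [And [And [Not r]] & [Not false]]] | [And [Not r]]]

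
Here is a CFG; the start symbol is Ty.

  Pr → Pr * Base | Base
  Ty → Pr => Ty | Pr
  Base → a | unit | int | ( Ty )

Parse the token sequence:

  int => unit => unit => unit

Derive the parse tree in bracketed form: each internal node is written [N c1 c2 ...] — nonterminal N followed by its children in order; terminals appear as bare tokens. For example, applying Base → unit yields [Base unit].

Ty
Pr => Ty
Base => Ty
int => Ty
int => Pr => Ty
int => Base => Ty
int => unit => Ty
int => unit => Pr => Ty
int => unit => Base => Ty
int => unit => unit => Ty
int => unit => unit => Pr
int => unit => unit => Base
int => unit => unit => unit

[Ty [Pr [Base int]] => [Ty [Pr [Base unit]] => [Ty [Pr [Base unit]] => [Ty [Pr [Base unit]]]]]]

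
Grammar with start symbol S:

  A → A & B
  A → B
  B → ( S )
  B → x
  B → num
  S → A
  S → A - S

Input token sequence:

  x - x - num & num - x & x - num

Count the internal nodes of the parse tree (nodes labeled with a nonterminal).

[S [A [B x]] - [S [A [B x]] - [S [A [A [B num]] & [B num]] - [S [A [A [B x]] & [B x]] - [S [A [B num]]]]]]]

19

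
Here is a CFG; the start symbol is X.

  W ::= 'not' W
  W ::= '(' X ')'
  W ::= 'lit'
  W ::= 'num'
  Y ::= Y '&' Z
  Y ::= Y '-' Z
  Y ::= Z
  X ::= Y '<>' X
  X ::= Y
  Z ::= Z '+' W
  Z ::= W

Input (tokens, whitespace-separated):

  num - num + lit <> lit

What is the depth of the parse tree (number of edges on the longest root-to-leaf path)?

5

[X [Y [Y [Z [W num]]] - [Z [Z [W num]] + [W lit]]] <> [X [Y [Z [W lit]]]]]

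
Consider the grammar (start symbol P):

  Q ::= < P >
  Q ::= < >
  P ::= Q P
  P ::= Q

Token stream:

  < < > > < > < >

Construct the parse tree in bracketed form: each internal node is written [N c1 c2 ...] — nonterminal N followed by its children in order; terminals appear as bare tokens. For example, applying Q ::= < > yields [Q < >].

[P [Q < [P [Q < >]] >] [P [Q < >] [P [Q < >]]]]

P
Q P
< P > P
< Q > P
< < > > P
< < > > Q P
< < > > < > P
< < > > < > Q
< < > > < > < >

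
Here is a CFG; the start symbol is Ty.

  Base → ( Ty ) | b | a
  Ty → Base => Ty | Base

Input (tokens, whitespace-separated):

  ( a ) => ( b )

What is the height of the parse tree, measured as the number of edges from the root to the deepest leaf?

5

[Ty [Base ( [Ty [Base a]] )] => [Ty [Base ( [Ty [Base b]] )]]]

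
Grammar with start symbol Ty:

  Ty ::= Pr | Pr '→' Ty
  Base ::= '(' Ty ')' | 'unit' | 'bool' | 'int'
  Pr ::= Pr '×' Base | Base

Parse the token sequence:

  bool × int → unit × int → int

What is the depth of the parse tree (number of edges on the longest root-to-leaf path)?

5

[Ty [Pr [Pr [Base bool]] × [Base int]] → [Ty [Pr [Pr [Base unit]] × [Base int]] → [Ty [Pr [Base int]]]]]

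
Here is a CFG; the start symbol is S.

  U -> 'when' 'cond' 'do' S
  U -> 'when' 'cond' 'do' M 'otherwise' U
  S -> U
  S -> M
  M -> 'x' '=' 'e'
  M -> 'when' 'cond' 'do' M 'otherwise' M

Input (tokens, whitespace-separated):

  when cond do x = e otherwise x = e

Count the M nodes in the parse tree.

[S [M when cond do [M x = e] otherwise [M x = e]]]

3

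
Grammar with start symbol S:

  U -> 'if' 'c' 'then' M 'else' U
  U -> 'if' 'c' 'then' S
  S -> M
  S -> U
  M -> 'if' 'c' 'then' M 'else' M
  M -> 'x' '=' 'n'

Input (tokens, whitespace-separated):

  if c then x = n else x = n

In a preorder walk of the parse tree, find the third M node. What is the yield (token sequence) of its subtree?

x = n

[S [M if c then [M x = n] else [M x = n]]]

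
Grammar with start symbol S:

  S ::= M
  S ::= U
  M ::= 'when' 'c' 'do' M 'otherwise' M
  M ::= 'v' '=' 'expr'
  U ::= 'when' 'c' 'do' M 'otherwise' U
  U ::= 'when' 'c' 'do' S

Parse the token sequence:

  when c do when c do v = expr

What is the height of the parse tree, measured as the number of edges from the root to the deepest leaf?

6

[S [U when c do [S [U when c do [S [M v = expr]]]]]]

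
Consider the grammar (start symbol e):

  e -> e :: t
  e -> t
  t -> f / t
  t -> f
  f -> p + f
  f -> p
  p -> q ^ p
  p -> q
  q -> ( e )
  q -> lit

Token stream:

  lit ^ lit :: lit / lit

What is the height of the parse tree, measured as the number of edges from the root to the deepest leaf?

7

[e [e [t [f [p [q lit] ^ [p [q lit]]]]]] :: [t [f [p [q lit]]] / [t [f [p [q lit]]]]]]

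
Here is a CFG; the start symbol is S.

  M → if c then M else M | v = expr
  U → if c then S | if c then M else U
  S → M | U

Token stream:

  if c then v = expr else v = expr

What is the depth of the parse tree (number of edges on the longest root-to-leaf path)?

[S [M if c then [M v = expr] else [M v = expr]]]

3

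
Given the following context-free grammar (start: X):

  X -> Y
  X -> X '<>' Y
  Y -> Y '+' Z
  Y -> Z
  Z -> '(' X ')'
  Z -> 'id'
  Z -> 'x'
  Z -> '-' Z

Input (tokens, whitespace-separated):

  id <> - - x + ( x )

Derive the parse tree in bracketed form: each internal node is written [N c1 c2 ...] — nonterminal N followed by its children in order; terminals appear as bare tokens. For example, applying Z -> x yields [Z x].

X
X <> Y
Y <> Y
Z <> Y
id <> Y
id <> Y + Z
id <> Z + Z
id <> - Z + Z
id <> - - Z + Z
id <> - - x + Z
id <> - - x + ( X )
id <> - - x + ( Y )
id <> - - x + ( Z )
id <> - - x + ( x )

[X [X [Y [Z id]]] <> [Y [Y [Z - [Z - [Z x]]]] + [Z ( [X [Y [Z x]]] )]]]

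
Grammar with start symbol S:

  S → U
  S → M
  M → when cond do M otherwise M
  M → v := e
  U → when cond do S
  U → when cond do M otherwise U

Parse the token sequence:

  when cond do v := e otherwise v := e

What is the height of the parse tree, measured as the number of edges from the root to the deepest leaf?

3

[S [M when cond do [M v := e] otherwise [M v := e]]]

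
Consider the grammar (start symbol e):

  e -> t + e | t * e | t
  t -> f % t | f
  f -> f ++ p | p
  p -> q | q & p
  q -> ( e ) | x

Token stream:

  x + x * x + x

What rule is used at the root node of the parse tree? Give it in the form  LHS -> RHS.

[e [t [f [p [q x]]]] + [e [t [f [p [q x]]]] * [e [t [f [p [q x]]]] + [e [t [f [p [q x]]]]]]]]

e -> t + e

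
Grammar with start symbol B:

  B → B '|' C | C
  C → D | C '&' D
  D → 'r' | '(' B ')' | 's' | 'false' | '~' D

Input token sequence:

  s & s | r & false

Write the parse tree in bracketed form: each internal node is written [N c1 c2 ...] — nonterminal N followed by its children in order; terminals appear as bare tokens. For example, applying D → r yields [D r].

[B [B [C [C [D s]] & [D s]]] | [C [C [D r]] & [D false]]]

B
B | C
C | C
C & D | C
D & D | C
s & D | C
s & s | C
s & s | C & D
s & s | D & D
s & s | r & D
s & s | r & false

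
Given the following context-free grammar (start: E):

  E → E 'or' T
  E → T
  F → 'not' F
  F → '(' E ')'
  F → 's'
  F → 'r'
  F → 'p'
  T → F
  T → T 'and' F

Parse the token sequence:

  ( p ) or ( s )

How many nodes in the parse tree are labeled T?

[E [E [T [F ( [E [T [F p]]] )]]] or [T [F ( [E [T [F s]]] )]]]

4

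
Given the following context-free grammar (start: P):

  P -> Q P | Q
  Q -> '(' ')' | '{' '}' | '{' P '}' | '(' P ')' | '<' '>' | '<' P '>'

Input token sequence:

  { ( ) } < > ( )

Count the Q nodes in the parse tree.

[P [Q { [P [Q ( )]] }] [P [Q < >] [P [Q ( )]]]]

4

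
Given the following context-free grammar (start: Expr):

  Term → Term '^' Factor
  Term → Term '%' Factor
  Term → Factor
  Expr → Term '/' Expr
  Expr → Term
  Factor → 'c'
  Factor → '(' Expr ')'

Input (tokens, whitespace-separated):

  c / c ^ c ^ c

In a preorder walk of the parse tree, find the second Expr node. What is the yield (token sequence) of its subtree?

c ^ c ^ c

[Expr [Term [Factor c]] / [Expr [Term [Term [Term [Factor c]] ^ [Factor c]] ^ [Factor c]]]]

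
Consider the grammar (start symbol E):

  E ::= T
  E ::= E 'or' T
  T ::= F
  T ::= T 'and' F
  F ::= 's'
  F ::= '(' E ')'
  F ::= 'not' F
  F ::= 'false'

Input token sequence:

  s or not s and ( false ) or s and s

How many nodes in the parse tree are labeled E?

4

[E [E [E [T [F s]]] or [T [T [F not [F s]]] and [F ( [E [T [F false]]] )]]] or [T [T [F s]] and [F s]]]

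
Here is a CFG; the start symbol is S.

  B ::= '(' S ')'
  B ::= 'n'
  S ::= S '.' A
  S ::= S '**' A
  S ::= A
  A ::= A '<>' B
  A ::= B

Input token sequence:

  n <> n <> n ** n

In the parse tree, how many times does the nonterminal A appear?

[S [S [A [A [A [B n]] <> [B n]] <> [B n]]] ** [A [B n]]]

4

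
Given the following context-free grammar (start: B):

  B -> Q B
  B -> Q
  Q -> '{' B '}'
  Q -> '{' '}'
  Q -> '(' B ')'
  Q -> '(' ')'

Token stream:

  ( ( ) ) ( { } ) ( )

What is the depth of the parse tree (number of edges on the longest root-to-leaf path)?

5

[B [Q ( [B [Q ( )]] )] [B [Q ( [B [Q { }]] )] [B [Q ( )]]]]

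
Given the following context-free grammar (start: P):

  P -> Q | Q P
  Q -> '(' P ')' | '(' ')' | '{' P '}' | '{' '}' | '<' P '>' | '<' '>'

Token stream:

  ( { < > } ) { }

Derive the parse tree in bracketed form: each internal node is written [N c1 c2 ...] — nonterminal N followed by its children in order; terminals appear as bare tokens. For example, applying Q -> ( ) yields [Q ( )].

[P [Q ( [P [Q { [P [Q < >]] }]] )] [P [Q { }]]]

P
Q P
( P ) P
( Q ) P
( { P } ) P
( { Q } ) P
( { < > } ) P
( { < > } ) Q
( { < > } ) { }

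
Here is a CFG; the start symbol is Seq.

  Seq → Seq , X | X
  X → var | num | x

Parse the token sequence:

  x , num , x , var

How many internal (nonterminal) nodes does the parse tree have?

[Seq [Seq [Seq [Seq [X x]] , [X num]] , [X x]] , [X var]]

8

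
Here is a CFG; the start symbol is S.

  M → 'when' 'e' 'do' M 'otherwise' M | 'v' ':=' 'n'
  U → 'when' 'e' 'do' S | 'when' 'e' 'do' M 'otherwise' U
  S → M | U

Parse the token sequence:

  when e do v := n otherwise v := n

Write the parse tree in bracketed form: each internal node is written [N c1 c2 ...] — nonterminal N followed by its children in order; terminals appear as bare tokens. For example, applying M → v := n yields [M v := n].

S
M
when e do M otherwise M
when e do v := n otherwise M
when e do v := n otherwise v := n

[S [M when e do [M v := n] otherwise [M v := n]]]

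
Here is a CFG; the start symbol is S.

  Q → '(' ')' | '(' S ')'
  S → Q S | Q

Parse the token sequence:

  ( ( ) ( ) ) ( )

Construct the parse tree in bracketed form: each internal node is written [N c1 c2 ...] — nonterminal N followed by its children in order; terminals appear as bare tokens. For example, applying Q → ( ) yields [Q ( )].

S
Q S
( S ) S
( Q S ) S
( ( ) S ) S
( ( ) Q ) S
( ( ) ( ) ) S
( ( ) ( ) ) Q
( ( ) ( ) ) ( )

[S [Q ( [S [Q ( )] [S [Q ( )]]] )] [S [Q ( )]]]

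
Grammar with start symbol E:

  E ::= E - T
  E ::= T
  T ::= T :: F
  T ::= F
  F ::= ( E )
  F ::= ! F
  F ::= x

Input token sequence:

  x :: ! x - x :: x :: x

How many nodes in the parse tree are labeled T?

[E [E [T [T [F x]] :: [F ! [F x]]]] - [T [T [T [F x]] :: [F x]] :: [F x]]]

5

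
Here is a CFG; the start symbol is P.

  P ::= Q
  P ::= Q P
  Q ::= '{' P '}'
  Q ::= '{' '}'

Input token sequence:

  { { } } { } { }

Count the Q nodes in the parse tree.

4

[P [Q { [P [Q { }]] }] [P [Q { }] [P [Q { }]]]]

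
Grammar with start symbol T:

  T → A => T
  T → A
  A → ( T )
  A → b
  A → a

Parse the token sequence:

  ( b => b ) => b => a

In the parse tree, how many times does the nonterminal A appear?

[T [A ( [T [A b] => [T [A b]]] )] => [T [A b] => [T [A a]]]]

5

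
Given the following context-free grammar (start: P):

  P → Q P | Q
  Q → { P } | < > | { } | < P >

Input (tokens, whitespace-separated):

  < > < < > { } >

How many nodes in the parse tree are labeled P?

4

[P [Q < >] [P [Q < [P [Q < >] [P [Q { }]]] >]]]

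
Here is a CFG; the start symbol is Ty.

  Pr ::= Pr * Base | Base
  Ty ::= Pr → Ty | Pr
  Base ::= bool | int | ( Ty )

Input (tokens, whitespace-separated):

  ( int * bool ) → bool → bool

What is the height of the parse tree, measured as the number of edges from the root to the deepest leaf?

7

[Ty [Pr [Base ( [Ty [Pr [Pr [Base int]] * [Base bool]]] )]] → [Ty [Pr [Base bool]] → [Ty [Pr [Base bool]]]]]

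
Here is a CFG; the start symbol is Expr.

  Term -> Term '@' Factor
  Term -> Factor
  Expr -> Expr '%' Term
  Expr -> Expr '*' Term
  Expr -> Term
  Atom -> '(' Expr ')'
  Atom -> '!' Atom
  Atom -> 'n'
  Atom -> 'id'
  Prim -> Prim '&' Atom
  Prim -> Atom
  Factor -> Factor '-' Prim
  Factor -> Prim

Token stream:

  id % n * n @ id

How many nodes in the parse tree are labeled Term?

[Expr [Expr [Expr [Term [Factor [Prim [Atom id]]]]] % [Term [Factor [Prim [Atom n]]]]] * [Term [Term [Factor [Prim [Atom n]]]] @ [Factor [Prim [Atom id]]]]]

4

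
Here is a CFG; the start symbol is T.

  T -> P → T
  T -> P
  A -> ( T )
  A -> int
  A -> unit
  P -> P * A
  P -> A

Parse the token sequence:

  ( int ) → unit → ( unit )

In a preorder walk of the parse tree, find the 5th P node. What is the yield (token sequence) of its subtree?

unit

[T [P [A ( [T [P [A int]]] )]] → [T [P [A unit]] → [T [P [A ( [T [P [A unit]]] )]]]]]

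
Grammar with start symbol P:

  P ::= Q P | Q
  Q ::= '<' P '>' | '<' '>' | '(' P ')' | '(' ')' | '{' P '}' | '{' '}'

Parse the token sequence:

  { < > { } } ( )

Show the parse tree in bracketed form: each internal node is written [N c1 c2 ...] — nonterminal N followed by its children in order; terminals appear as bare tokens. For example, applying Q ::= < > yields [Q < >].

P
Q P
{ P } P
{ Q P } P
{ < > P } P
{ < > Q } P
{ < > { } } P
{ < > { } } Q
{ < > { } } ( )

[P [Q { [P [Q < >] [P [Q { }]]] }] [P [Q ( )]]]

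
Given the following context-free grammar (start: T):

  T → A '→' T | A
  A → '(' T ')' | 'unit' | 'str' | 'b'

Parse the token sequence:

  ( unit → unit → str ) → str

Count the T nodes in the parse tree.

5

[T [A ( [T [A unit] → [T [A unit] → [T [A str]]]] )] → [T [A str]]]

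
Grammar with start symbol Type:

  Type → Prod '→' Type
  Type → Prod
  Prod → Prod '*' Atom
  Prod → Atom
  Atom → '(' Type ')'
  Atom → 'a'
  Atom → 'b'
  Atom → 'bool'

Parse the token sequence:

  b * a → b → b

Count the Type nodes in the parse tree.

3

[Type [Prod [Prod [Atom b]] * [Atom a]] → [Type [Prod [Atom b]] → [Type [Prod [Atom b]]]]]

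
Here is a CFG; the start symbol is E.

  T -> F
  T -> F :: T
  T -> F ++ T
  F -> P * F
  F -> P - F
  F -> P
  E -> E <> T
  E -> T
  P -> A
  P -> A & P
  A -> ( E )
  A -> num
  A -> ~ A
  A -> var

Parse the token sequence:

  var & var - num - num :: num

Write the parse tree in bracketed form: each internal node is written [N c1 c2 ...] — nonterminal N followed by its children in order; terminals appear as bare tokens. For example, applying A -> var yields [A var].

E
T
F :: T
P - F :: T
A & P - F :: T
var & P - F :: T
var & A - F :: T
var & var - F :: T
var & var - P - F :: T
var & var - A - F :: T
var & var - num - F :: T
var & var - num - P :: T
var & var - num - A :: T
var & var - num - num :: T
var & var - num - num :: F
var & var - num - num :: P
var & var - num - num :: A
var & var - num - num :: num

[E [T [F [P [A var] & [P [A var]]] - [F [P [A num]] - [F [P [A num]]]]] :: [T [F [P [A num]]]]]]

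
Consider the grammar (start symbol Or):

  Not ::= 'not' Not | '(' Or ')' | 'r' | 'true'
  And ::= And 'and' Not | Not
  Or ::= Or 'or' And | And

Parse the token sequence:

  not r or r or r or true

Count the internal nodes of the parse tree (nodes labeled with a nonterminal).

13

[Or [Or [Or [Or [And [Not not [Not r]]]] or [And [Not r]]] or [And [Not r]]] or [And [Not true]]]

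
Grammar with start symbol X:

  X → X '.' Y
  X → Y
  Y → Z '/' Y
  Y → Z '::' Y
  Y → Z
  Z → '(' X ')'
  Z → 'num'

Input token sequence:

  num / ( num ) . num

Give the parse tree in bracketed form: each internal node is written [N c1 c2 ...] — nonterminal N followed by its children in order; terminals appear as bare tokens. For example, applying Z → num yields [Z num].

X
X . Y
Y . Y
Z / Y . Y
num / Y . Y
num / Z . Y
num / ( X ) . Y
num / ( Y ) . Y
num / ( Z ) . Y
num / ( num ) . Y
num / ( num ) . Z
num / ( num ) . num

[X [X [Y [Z num] / [Y [Z ( [X [Y [Z num]]] )]]]] . [Y [Z num]]]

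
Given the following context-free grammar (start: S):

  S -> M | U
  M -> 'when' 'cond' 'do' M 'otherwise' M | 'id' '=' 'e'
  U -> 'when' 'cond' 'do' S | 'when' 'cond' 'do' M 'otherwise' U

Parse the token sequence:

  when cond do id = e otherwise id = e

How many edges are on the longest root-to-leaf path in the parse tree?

[S [M when cond do [M id = e] otherwise [M id = e]]]

3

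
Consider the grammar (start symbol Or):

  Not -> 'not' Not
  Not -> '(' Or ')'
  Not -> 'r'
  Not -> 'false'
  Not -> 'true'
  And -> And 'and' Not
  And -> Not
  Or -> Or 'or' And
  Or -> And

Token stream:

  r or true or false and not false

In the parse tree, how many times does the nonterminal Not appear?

[Or [Or [Or [And [Not r]]] or [And [Not true]]] or [And [And [Not false]] and [Not not [Not false]]]]

5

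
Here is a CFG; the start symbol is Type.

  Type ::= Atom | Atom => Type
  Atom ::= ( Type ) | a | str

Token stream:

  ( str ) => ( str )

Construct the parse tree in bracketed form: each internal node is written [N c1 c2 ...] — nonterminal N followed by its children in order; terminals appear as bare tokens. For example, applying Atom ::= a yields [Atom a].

[Type [Atom ( [Type [Atom str]] )] => [Type [Atom ( [Type [Atom str]] )]]]

Type
Atom => Type
( Type ) => Type
( Atom ) => Type
( str ) => Type
( str ) => Atom
( str ) => ( Type )
( str ) => ( Atom )
( str ) => ( str )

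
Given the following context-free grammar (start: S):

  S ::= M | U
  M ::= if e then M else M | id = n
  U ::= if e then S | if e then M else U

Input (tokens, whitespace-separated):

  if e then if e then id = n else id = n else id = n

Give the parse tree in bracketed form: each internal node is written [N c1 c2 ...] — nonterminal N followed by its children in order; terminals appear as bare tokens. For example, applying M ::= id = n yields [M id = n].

[S [M if e then [M if e then [M id = n] else [M id = n]] else [M id = n]]]

S
M
if e then M else M
if e then if e then M else M else M
if e then if e then id = n else M else M
if e then if e then id = n else id = n else M
if e then if e then id = n else id = n else id = n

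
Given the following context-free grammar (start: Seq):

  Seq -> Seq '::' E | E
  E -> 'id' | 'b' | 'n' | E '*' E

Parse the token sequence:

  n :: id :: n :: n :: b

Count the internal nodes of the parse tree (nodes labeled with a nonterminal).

10

[Seq [Seq [Seq [Seq [Seq [E n]] :: [E id]] :: [E n]] :: [E n]] :: [E b]]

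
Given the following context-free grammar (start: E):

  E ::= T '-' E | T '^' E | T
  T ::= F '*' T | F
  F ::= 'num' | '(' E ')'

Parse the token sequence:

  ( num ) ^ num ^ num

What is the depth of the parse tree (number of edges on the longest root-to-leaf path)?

6

[E [T [F ( [E [T [F num]]] )]] ^ [E [T [F num]] ^ [E [T [F num]]]]]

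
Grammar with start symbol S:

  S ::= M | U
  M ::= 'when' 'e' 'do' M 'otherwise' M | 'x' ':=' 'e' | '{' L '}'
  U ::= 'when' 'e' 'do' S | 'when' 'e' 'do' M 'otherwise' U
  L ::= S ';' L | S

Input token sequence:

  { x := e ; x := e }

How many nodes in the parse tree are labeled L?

[S [M { [L [S [M x := e]] ; [L [S [M x := e]]]] }]]

2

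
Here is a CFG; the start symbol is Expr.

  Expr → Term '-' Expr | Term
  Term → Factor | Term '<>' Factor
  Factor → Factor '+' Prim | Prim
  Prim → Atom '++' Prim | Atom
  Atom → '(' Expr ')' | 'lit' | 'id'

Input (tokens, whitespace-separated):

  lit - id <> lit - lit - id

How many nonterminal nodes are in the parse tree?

24

[Expr [Term [Factor [Prim [Atom lit]]]] - [Expr [Term [Term [Factor [Prim [Atom id]]]] <> [Factor [Prim [Atom lit]]]] - [Expr [Term [Factor [Prim [Atom lit]]]] - [Expr [Term [Factor [Prim [Atom id]]]]]]]]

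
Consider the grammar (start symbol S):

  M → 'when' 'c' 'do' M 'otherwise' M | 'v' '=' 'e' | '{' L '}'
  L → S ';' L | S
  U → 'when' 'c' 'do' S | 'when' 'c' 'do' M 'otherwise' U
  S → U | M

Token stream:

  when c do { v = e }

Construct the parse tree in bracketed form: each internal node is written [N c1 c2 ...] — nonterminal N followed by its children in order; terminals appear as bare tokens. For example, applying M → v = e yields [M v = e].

S
U
when c do S
when c do M
when c do { L }
when c do { S }
when c do { M }
when c do { v = e }

[S [U when c do [S [M { [L [S [M v = e]]] }]]]]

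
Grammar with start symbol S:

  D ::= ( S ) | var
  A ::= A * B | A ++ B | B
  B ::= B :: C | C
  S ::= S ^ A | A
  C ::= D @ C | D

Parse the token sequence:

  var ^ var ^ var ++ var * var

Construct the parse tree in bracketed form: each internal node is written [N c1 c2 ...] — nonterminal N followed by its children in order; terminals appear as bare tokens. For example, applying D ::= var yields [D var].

[S [S [S [A [B [C [D var]]]]] ^ [A [B [C [D var]]]]] ^ [A [A [A [B [C [D var]]]] ++ [B [C [D var]]]] * [B [C [D var]]]]]

S
S ^ A
S ^ A ^ A
A ^ A ^ A
B ^ A ^ A
C ^ A ^ A
D ^ A ^ A
var ^ A ^ A
var ^ B ^ A
var ^ C ^ A
var ^ D ^ A
var ^ var ^ A
var ^ var ^ A * B
var ^ var ^ A ++ B * B
var ^ var ^ B ++ B * B
var ^ var ^ C ++ B * B
var ^ var ^ D ++ B * B
var ^ var ^ var ++ B * B
var ^ var ^ var ++ C * B
var ^ var ^ var ++ D * B
var ^ var ^ var ++ var * B
var ^ var ^ var ++ var * C
var ^ var ^ var ++ var * D
var ^ var ^ var ++ var * var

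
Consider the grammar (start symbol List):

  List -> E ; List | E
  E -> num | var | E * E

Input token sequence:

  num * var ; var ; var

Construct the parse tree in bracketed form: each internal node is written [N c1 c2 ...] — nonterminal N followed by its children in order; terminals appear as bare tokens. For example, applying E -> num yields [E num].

List
E ; List
E * E ; List
num * E ; List
num * var ; List
num * var ; E ; List
num * var ; var ; List
num * var ; var ; E
num * var ; var ; var

[List [E [E num] * [E var]] ; [List [E var] ; [List [E var]]]]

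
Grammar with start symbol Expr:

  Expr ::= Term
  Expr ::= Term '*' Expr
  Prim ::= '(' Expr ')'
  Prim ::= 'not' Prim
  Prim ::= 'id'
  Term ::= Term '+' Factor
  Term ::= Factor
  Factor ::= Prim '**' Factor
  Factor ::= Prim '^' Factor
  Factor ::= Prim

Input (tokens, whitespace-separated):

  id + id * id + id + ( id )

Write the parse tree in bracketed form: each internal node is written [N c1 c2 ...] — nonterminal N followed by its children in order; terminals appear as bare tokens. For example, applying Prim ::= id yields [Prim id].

Expr
Term * Expr
Term + Factor * Expr
Factor + Factor * Expr
Prim + Factor * Expr
id + Factor * Expr
id + Prim * Expr
id + id * Expr
id + id * Term
id + id * Term + Factor
id + id * Term + Factor + Factor
id + id * Factor + Factor + Factor
id + id * Prim + Factor + Factor
id + id * id + Factor + Factor
id + id * id + Prim + Factor
id + id * id + id + Factor
id + id * id + id + Prim
id + id * id + id + ( Expr )
id + id * id + id + ( Term )
id + id * id + id + ( Factor )
id + id * id + id + ( Prim )
id + id * id + id + ( id )

[Expr [Term [Term [Factor [Prim id]]] + [Factor [Prim id]]] * [Expr [Term [Term [Term [Factor [Prim id]]] + [Factor [Prim id]]] + [Factor [Prim ( [Expr [Term [Factor [Prim id]]]] )]]]]]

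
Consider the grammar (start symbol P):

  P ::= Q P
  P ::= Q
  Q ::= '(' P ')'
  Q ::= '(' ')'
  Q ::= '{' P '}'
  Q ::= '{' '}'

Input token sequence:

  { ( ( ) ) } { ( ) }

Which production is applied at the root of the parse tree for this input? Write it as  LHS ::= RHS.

P ::= Q P

[P [Q { [P [Q ( [P [Q ( )]] )]] }] [P [Q { [P [Q ( )]] }]]]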